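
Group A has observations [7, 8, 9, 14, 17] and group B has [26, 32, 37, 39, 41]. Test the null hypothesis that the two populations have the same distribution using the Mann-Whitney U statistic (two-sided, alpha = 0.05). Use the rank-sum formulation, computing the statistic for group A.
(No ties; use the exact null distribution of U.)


Step 1: Combine and sort all 10 observations; assign midranks.
sorted (value, group): (7,X), (8,X), (9,X), (14,X), (17,X), (26,Y), (32,Y), (37,Y), (39,Y), (41,Y)
ranks: 7->1, 8->2, 9->3, 14->4, 17->5, 26->6, 32->7, 37->8, 39->9, 41->10
Step 2: Rank sum for X: R1 = 1 + 2 + 3 + 4 + 5 = 15.
Step 3: U_X = R1 - n1(n1+1)/2 = 15 - 5*6/2 = 15 - 15 = 0.
       U_Y = n1*n2 - U_X = 25 - 0 = 25.
Step 4: No ties, so the exact null distribution of U (based on enumerating the C(10,5) = 252 equally likely rank assignments) gives the two-sided p-value.
Step 5: p-value = 0.007937; compare to alpha = 0.05. reject H0.

U_X = 0, p = 0.007937, reject H0 at alpha = 0.05.


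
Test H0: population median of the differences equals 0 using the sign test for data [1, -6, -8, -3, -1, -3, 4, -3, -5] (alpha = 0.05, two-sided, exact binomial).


Step 1: Discard zero differences. Original n = 9; n_eff = number of nonzero differences = 9.
Nonzero differences (with sign): +1, -6, -8, -3, -1, -3, +4, -3, -5
Step 2: Count signs: positive = 2, negative = 7.
Step 3: Under H0: P(positive) = 0.5, so the number of positives S ~ Bin(9, 0.5).
Step 4: Two-sided exact p-value = sum of Bin(9,0.5) probabilities at or below the observed probability = 0.179688.
Step 5: alpha = 0.05. fail to reject H0.

n_eff = 9, pos = 2, neg = 7, p = 0.179688, fail to reject H0.


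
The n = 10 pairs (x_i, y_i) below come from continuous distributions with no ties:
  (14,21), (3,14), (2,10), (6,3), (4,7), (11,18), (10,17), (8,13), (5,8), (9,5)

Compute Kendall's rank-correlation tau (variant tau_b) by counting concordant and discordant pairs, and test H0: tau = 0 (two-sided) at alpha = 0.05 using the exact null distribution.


Step 1: Enumerate the 45 unordered pairs (i,j) with i<j and classify each by sign(x_j-x_i) * sign(y_j-y_i).
  (1,2):dx=-11,dy=-7->C; (1,3):dx=-12,dy=-11->C; (1,4):dx=-8,dy=-18->C; (1,5):dx=-10,dy=-14->C
  (1,6):dx=-3,dy=-3->C; (1,7):dx=-4,dy=-4->C; (1,8):dx=-6,dy=-8->C; (1,9):dx=-9,dy=-13->C
  (1,10):dx=-5,dy=-16->C; (2,3):dx=-1,dy=-4->C; (2,4):dx=+3,dy=-11->D; (2,5):dx=+1,dy=-7->D
  (2,6):dx=+8,dy=+4->C; (2,7):dx=+7,dy=+3->C; (2,8):dx=+5,dy=-1->D; (2,9):dx=+2,dy=-6->D
  (2,10):dx=+6,dy=-9->D; (3,4):dx=+4,dy=-7->D; (3,5):dx=+2,dy=-3->D; (3,6):dx=+9,dy=+8->C
  (3,7):dx=+8,dy=+7->C; (3,8):dx=+6,dy=+3->C; (3,9):dx=+3,dy=-2->D; (3,10):dx=+7,dy=-5->D
  (4,5):dx=-2,dy=+4->D; (4,6):dx=+5,dy=+15->C; (4,7):dx=+4,dy=+14->C; (4,8):dx=+2,dy=+10->C
  (4,9):dx=-1,dy=+5->D; (4,10):dx=+3,dy=+2->C; (5,6):dx=+7,dy=+11->C; (5,7):dx=+6,dy=+10->C
  (5,8):dx=+4,dy=+6->C; (5,9):dx=+1,dy=+1->C; (5,10):dx=+5,dy=-2->D; (6,7):dx=-1,dy=-1->C
  (6,8):dx=-3,dy=-5->C; (6,9):dx=-6,dy=-10->C; (6,10):dx=-2,dy=-13->C; (7,8):dx=-2,dy=-4->C
  (7,9):dx=-5,dy=-9->C; (7,10):dx=-1,dy=-12->C; (8,9):dx=-3,dy=-5->C; (8,10):dx=+1,dy=-8->D
  (9,10):dx=+4,dy=-3->D
Step 2: C = 31, D = 14, total pairs = 45.
Step 3: tau = (C - D)/(n(n-1)/2) = (31 - 14)/45 = 0.377778.
Step 4: Exact two-sided p-value (enumerate n! = 3628800 permutations of y under H0): p = 0.155742.
Step 5: alpha = 0.05. fail to reject H0.

tau_b = 0.3778 (C=31, D=14), p = 0.155742, fail to reject H0.


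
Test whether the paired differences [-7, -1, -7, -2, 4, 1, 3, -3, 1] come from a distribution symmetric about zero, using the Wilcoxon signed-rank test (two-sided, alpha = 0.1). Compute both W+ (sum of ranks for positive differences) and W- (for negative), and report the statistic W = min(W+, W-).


Step 1: Drop any zero differences (none here) and take |d_i|.
|d| = [7, 1, 7, 2, 4, 1, 3, 3, 1]
Step 2: Midrank |d_i| (ties get averaged ranks).
ranks: |7|->8.5, |1|->2, |7|->8.5, |2|->4, |4|->7, |1|->2, |3|->5.5, |3|->5.5, |1|->2
Step 3: Attach original signs; sum ranks with positive sign and with negative sign.
W+ = 7 + 2 + 5.5 + 2 = 16.5
W- = 8.5 + 2 + 8.5 + 4 + 5.5 = 28.5
(Check: W+ + W- = 45 should equal n(n+1)/2 = 45.)
Step 4: Test statistic W = min(W+, W-) = 16.5.
Step 5: Ties in |d|, so use the tie-corrected normal approximation.
        E[W] = n(n+1)/4 = 9*10/4 = 22.5.
        Tie groups: |d|=1 (t=3), |d|=3 (t=2), |d|=7 (t=2); sum(t^3 - t) = 36.
        Var[W] = n(n+1)(2n+1)/24 - sum(t^3-t)/48 = 1710/24 - 36/48 = 70.5.
        z = (W - E[W]) / sqrt(Var[W]) = (16.5 - 22.5) / 8.3964 = -0.7146.
        Two-sided p = 2*Phi(z) = 0.474863.
Step 6: alpha = 0.1. fail to reject H0.

W+ = 16.5, W- = 28.5, W = min = 16.5, p = 0.474863, fail to reject H0.


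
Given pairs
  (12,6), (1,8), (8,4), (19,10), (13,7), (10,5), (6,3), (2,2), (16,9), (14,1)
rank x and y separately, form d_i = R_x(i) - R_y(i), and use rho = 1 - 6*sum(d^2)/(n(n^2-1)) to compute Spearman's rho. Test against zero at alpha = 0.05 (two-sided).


Step 1: Rank x and y separately (midranks; no ties here).
rank(x): 12->6, 1->1, 8->4, 19->10, 13->7, 10->5, 6->3, 2->2, 16->9, 14->8
rank(y): 6->6, 8->8, 4->4, 10->10, 7->7, 5->5, 3->3, 2->2, 9->9, 1->1
Step 2: d_i = R_x(i) - R_y(i); compute d_i^2.
  (6-6)^2=0, (1-8)^2=49, (4-4)^2=0, (10-10)^2=0, (7-7)^2=0, (5-5)^2=0, (3-3)^2=0, (2-2)^2=0, (9-9)^2=0, (8-1)^2=49
sum(d^2) = 98.
Step 3: rho = 1 - 6*98 / (10*(10^2 - 1)) = 1 - 588/990 = 0.406061.
Step 4: Under H0, t = rho * sqrt((n-2)/(1-rho^2)) = 1.2568 ~ t(8).
Step 5: Two-sided p-value from the t-distribution with 8 df = 0.244282.
Step 6: alpha = 0.05. fail to reject H0.

rho = 0.4061, p = 0.244282, fail to reject H0 at alpha = 0.05.


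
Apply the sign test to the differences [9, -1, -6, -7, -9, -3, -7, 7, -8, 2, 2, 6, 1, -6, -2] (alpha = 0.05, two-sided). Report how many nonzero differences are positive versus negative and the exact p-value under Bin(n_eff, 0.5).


Step 1: Discard zero differences. Original n = 15; n_eff = number of nonzero differences = 15.
Nonzero differences (with sign): +9, -1, -6, -7, -9, -3, -7, +7, -8, +2, +2, +6, +1, -6, -2
Step 2: Count signs: positive = 6, negative = 9.
Step 3: Under H0: P(positive) = 0.5, so the number of positives S ~ Bin(15, 0.5).
Step 4: Two-sided exact p-value = sum of Bin(15,0.5) probabilities at or below the observed probability = 0.607239.
Step 5: alpha = 0.05. fail to reject H0.

n_eff = 15, pos = 6, neg = 9, p = 0.607239, fail to reject H0.


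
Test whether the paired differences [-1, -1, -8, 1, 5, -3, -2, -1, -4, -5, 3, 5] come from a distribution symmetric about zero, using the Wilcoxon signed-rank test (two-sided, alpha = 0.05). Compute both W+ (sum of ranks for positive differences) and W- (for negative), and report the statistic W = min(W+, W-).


Step 1: Drop any zero differences (none here) and take |d_i|.
|d| = [1, 1, 8, 1, 5, 3, 2, 1, 4, 5, 3, 5]
Step 2: Midrank |d_i| (ties get averaged ranks).
ranks: |1|->2.5, |1|->2.5, |8|->12, |1|->2.5, |5|->10, |3|->6.5, |2|->5, |1|->2.5, |4|->8, |5|->10, |3|->6.5, |5|->10
Step 3: Attach original signs; sum ranks with positive sign and with negative sign.
W+ = 2.5 + 10 + 6.5 + 10 = 29
W- = 2.5 + 2.5 + 12 + 6.5 + 5 + 2.5 + 8 + 10 = 49
(Check: W+ + W- = 78 should equal n(n+1)/2 = 78.)
Step 4: Test statistic W = min(W+, W-) = 29.
Step 5: Ties in |d|, so use the tie-corrected normal approximation.
        E[W] = n(n+1)/4 = 12*13/4 = 39.
        Tie groups: |d|=1 (t=4), |d|=3 (t=2), |d|=5 (t=3); sum(t^3 - t) = 90.
        Var[W] = n(n+1)(2n+1)/24 - sum(t^3-t)/48 = 3900/24 - 90/48 = 160.625.
        z = (W - E[W]) / sqrt(Var[W]) = (29 - 39) / 12.6738 = -0.7890.
        Two-sided p = 2*Phi(z) = 0.430095.
Step 6: alpha = 0.05. fail to reject H0.

W+ = 29, W- = 49, W = min = 29, p = 0.430095, fail to reject H0.


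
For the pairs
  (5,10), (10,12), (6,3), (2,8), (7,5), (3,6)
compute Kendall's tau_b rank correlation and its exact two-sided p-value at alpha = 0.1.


Step 1: Enumerate the 15 unordered pairs (i,j) with i<j and classify each by sign(x_j-x_i) * sign(y_j-y_i).
  (1,2):dx=+5,dy=+2->C; (1,3):dx=+1,dy=-7->D; (1,4):dx=-3,dy=-2->C; (1,5):dx=+2,dy=-5->D
  (1,6):dx=-2,dy=-4->C; (2,3):dx=-4,dy=-9->C; (2,4):dx=-8,dy=-4->C; (2,5):dx=-3,dy=-7->C
  (2,6):dx=-7,dy=-6->C; (3,4):dx=-4,dy=+5->D; (3,5):dx=+1,dy=+2->C; (3,6):dx=-3,dy=+3->D
  (4,5):dx=+5,dy=-3->D; (4,6):dx=+1,dy=-2->D; (5,6):dx=-4,dy=+1->D
Step 2: C = 8, D = 7, total pairs = 15.
Step 3: tau = (C - D)/(n(n-1)/2) = (8 - 7)/15 = 0.066667.
Step 4: Exact two-sided p-value (enumerate n! = 720 permutations of y under H0): p = 1.000000.
Step 5: alpha = 0.1. fail to reject H0.

tau_b = 0.0667 (C=8, D=7), p = 1.000000, fail to reject H0.


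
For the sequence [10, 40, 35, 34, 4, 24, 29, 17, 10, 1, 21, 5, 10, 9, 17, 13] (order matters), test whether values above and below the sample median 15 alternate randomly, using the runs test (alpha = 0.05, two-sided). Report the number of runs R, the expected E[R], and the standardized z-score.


Step 1: Compute median = 15; label A = above, B = below.
Labels in order: BAAABAAABBABBBAB  (n_A = 8, n_B = 8)
Step 2: Count runs R = 9.
Step 3: Under H0 (random ordering), E[R] = 2*n_A*n_B/(n_A+n_B) + 1 = 2*8*8/16 + 1 = 9.0000.
        Var[R] = 2*n_A*n_B*(2*n_A*n_B - n_A - n_B) / ((n_A+n_B)^2 * (n_A+n_B-1)) = 14336/3840 = 3.7333.
        SD[R] = 1.9322.
Step 4: R = E[R], so z = 0 with no continuity correction.
Step 5: Two-sided p-value via normal approximation = 2*(1 - Phi(|z|)) = 1.000000.
Step 6: alpha = 0.05. fail to reject H0.

R = 9, z = 0.0000, p = 1.000000, fail to reject H0.


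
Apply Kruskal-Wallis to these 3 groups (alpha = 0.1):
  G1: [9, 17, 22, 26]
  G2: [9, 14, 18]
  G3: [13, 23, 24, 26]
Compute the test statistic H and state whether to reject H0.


Step 1: Combine all N = 11 observations and assign midranks.
sorted (value, group, rank): (9,G1,1.5), (9,G2,1.5), (13,G3,3), (14,G2,4), (17,G1,5), (18,G2,6), (22,G1,7), (23,G3,8), (24,G3,9), (26,G1,10.5), (26,G3,10.5)
Step 2: Sum ranks within each group.
R_1 = 24 (n_1 = 4)
R_2 = 11.5 (n_2 = 3)
R_3 = 30.5 (n_3 = 4)
Step 3: H = 12/(N(N+1)) * sum(R_i^2/n_i) - 3(N+1)
     = 12/(11*12) * (24^2/4 + 11.5^2/3 + 30.5^2/4) - 3*12
     = 0.090909 * 420.646 - 36
     = 2.240530.
Step 4: Ties present; correction factor C = 1 - 12/(11^3 - 11) = 0.990909. Corrected H = 2.240530 / 0.990909 = 2.261086.
Step 5: Under H0, H ~ chi^2(2); p-value = 0.322858.
Step 6: alpha = 0.1. fail to reject H0.

H = 2.2611, df = 2, p = 0.322858, fail to reject H0.


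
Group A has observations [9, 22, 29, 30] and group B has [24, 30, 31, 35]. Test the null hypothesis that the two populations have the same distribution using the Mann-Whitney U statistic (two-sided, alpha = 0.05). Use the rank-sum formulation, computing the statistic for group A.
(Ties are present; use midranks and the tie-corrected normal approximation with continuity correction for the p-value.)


Step 1: Combine and sort all 8 observations; assign midranks.
sorted (value, group): (9,X), (22,X), (24,Y), (29,X), (30,X), (30,Y), (31,Y), (35,Y)
ranks: 9->1, 22->2, 24->3, 29->4, 30->5.5, 30->5.5, 31->7, 35->8
Step 2: Rank sum for X: R1 = 1 + 2 + 4 + 5.5 = 12.5.
Step 3: U_X = R1 - n1(n1+1)/2 = 12.5 - 4*5/2 = 12.5 - 10 = 2.5.
       U_Y = n1*n2 - U_X = 16 - 2.5 = 13.5.
Step 4: Ties are present, so use the tie-corrected normal approximation (with continuity correction) for the p-value.
Step 5: p-value = 0.146489; compare to alpha = 0.05. fail to reject H0.

U_X = 2.5, p = 0.146489, fail to reject H0 at alpha = 0.05.


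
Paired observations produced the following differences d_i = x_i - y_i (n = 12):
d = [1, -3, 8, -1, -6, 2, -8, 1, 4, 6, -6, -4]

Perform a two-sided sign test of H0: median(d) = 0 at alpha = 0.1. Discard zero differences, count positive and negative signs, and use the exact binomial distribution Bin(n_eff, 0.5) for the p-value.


Step 1: Discard zero differences. Original n = 12; n_eff = number of nonzero differences = 12.
Nonzero differences (with sign): +1, -3, +8, -1, -6, +2, -8, +1, +4, +6, -6, -4
Step 2: Count signs: positive = 6, negative = 6.
Step 3: Under H0: P(positive) = 0.5, so the number of positives S ~ Bin(12, 0.5).
Step 4: Two-sided exact p-value = sum of Bin(12,0.5) probabilities at or below the observed probability = 1.000000.
Step 5: alpha = 0.1. fail to reject H0.

n_eff = 12, pos = 6, neg = 6, p = 1.000000, fail to reject H0.


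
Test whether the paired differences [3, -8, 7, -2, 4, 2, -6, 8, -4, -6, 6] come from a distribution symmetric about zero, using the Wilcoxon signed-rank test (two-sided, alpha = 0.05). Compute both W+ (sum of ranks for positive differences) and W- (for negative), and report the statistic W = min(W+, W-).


Step 1: Drop any zero differences (none here) and take |d_i|.
|d| = [3, 8, 7, 2, 4, 2, 6, 8, 4, 6, 6]
Step 2: Midrank |d_i| (ties get averaged ranks).
ranks: |3|->3, |8|->10.5, |7|->9, |2|->1.5, |4|->4.5, |2|->1.5, |6|->7, |8|->10.5, |4|->4.5, |6|->7, |6|->7
Step 3: Attach original signs; sum ranks with positive sign and with negative sign.
W+ = 3 + 9 + 4.5 + 1.5 + 10.5 + 7 = 35.5
W- = 10.5 + 1.5 + 7 + 4.5 + 7 = 30.5
(Check: W+ + W- = 66 should equal n(n+1)/2 = 66.)
Step 4: Test statistic W = min(W+, W-) = 30.5.
Step 5: Ties in |d|, so use the tie-corrected normal approximation.
        E[W] = n(n+1)/4 = 11*12/4 = 33.
        Tie groups: |d|=2 (t=2), |d|=4 (t=2), |d|=6 (t=3), |d|=8 (t=2); sum(t^3 - t) = 42.
        Var[W] = n(n+1)(2n+1)/24 - sum(t^3-t)/48 = 3036/24 - 42/48 = 125.625.
        z = (W - E[W]) / sqrt(Var[W]) = (30.5 - 33) / 11.2083 = -0.2230.
        Two-sided p = 2*Phi(z) = 0.823497.
Step 6: alpha = 0.05. fail to reject H0.

W+ = 35.5, W- = 30.5, W = min = 30.5, p = 0.823497, fail to reject H0.


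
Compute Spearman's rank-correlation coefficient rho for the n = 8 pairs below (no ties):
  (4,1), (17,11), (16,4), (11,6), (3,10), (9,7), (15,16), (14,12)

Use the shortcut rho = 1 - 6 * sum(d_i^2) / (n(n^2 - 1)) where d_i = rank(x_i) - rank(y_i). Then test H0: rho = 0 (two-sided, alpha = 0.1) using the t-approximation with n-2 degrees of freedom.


Step 1: Rank x and y separately (midranks; no ties here).
rank(x): 4->2, 17->8, 16->7, 11->4, 3->1, 9->3, 15->6, 14->5
rank(y): 1->1, 11->6, 4->2, 6->3, 10->5, 7->4, 16->8, 12->7
Step 2: d_i = R_x(i) - R_y(i); compute d_i^2.
  (2-1)^2=1, (8-6)^2=4, (7-2)^2=25, (4-3)^2=1, (1-5)^2=16, (3-4)^2=1, (6-8)^2=4, (5-7)^2=4
sum(d^2) = 56.
Step 3: rho = 1 - 6*56 / (8*(8^2 - 1)) = 1 - 336/504 = 0.333333.
Step 4: Under H0, t = rho * sqrt((n-2)/(1-rho^2)) = 0.8660 ~ t(6).
Step 5: Two-sided p-value from the t-distribution with 6 df = 0.419753.
Step 6: alpha = 0.1. fail to reject H0.

rho = 0.3333, p = 0.419753, fail to reject H0 at alpha = 0.1.


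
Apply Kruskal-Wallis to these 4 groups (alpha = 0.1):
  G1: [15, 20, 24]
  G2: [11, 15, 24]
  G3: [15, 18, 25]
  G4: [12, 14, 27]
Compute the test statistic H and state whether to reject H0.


Step 1: Combine all N = 12 observations and assign midranks.
sorted (value, group, rank): (11,G2,1), (12,G4,2), (14,G4,3), (15,G1,5), (15,G2,5), (15,G3,5), (18,G3,7), (20,G1,8), (24,G1,9.5), (24,G2,9.5), (25,G3,11), (27,G4,12)
Step 2: Sum ranks within each group.
R_1 = 22.5 (n_1 = 3)
R_2 = 15.5 (n_2 = 3)
R_3 = 23 (n_3 = 3)
R_4 = 17 (n_4 = 3)
Step 3: H = 12/(N(N+1)) * sum(R_i^2/n_i) - 3(N+1)
     = 12/(12*13) * (22.5^2/3 + 15.5^2/3 + 23^2/3 + 17^2/3) - 3*13
     = 0.076923 * 521.5 - 39
     = 1.115385.
Step 4: Ties present; correction factor C = 1 - 30/(12^3 - 12) = 0.982517. Corrected H = 1.115385 / 0.982517 = 1.135231.
Step 5: Under H0, H ~ chi^2(3); p-value = 0.768577.
Step 6: alpha = 0.1. fail to reject H0.

H = 1.1352, df = 3, p = 0.768577, fail to reject H0.


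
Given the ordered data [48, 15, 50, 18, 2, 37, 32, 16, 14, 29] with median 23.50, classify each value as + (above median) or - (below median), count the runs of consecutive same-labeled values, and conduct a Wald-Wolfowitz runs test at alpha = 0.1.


Step 1: Compute median = 23.50; label A = above, B = below.
Labels in order: ABABBAABBA  (n_A = 5, n_B = 5)
Step 2: Count runs R = 7.
Step 3: Under H0 (random ordering), E[R] = 2*n_A*n_B/(n_A+n_B) + 1 = 2*5*5/10 + 1 = 6.0000.
        Var[R] = 2*n_A*n_B*(2*n_A*n_B - n_A - n_B) / ((n_A+n_B)^2 * (n_A+n_B-1)) = 2000/900 = 2.2222.
        SD[R] = 1.4907.
Step 4: Continuity-corrected z = (R - 0.5 - E[R]) / SD[R] = (7 - 0.5 - 6.0000) / 1.4907 = 0.3354.
Step 5: Two-sided p-value via normal approximation = 2*(1 - Phi(|z|)) = 0.737316.
Step 6: alpha = 0.1. fail to reject H0.

R = 7, z = 0.3354, p = 0.737316, fail to reject H0.


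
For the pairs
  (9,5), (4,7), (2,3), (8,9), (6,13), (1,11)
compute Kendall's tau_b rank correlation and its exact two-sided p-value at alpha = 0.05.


Step 1: Enumerate the 15 unordered pairs (i,j) with i<j and classify each by sign(x_j-x_i) * sign(y_j-y_i).
  (1,2):dx=-5,dy=+2->D; (1,3):dx=-7,dy=-2->C; (1,4):dx=-1,dy=+4->D; (1,5):dx=-3,dy=+8->D
  (1,6):dx=-8,dy=+6->D; (2,3):dx=-2,dy=-4->C; (2,4):dx=+4,dy=+2->C; (2,5):dx=+2,dy=+6->C
  (2,6):dx=-3,dy=+4->D; (3,4):dx=+6,dy=+6->C; (3,5):dx=+4,dy=+10->C; (3,6):dx=-1,dy=+8->D
  (4,5):dx=-2,dy=+4->D; (4,6):dx=-7,dy=+2->D; (5,6):dx=-5,dy=-2->C
Step 2: C = 7, D = 8, total pairs = 15.
Step 3: tau = (C - D)/(n(n-1)/2) = (7 - 8)/15 = -0.066667.
Step 4: Exact two-sided p-value (enumerate n! = 720 permutations of y under H0): p = 1.000000.
Step 5: alpha = 0.05. fail to reject H0.

tau_b = -0.0667 (C=7, D=8), p = 1.000000, fail to reject H0.


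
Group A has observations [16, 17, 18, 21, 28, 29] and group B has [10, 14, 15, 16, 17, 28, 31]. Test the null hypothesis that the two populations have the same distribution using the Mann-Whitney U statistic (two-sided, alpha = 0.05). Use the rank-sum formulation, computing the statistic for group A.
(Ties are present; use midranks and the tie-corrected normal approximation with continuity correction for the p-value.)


Step 1: Combine and sort all 13 observations; assign midranks.
sorted (value, group): (10,Y), (14,Y), (15,Y), (16,X), (16,Y), (17,X), (17,Y), (18,X), (21,X), (28,X), (28,Y), (29,X), (31,Y)
ranks: 10->1, 14->2, 15->3, 16->4.5, 16->4.5, 17->6.5, 17->6.5, 18->8, 21->9, 28->10.5, 28->10.5, 29->12, 31->13
Step 2: Rank sum for X: R1 = 4.5 + 6.5 + 8 + 9 + 10.5 + 12 = 50.5.
Step 3: U_X = R1 - n1(n1+1)/2 = 50.5 - 6*7/2 = 50.5 - 21 = 29.5.
       U_Y = n1*n2 - U_X = 42 - 29.5 = 12.5.
Step 4: Ties are present, so use the tie-corrected normal approximation (with continuity correction) for the p-value.
Step 5: p-value = 0.251135; compare to alpha = 0.05. fail to reject H0.

U_X = 29.5, p = 0.251135, fail to reject H0 at alpha = 0.05.


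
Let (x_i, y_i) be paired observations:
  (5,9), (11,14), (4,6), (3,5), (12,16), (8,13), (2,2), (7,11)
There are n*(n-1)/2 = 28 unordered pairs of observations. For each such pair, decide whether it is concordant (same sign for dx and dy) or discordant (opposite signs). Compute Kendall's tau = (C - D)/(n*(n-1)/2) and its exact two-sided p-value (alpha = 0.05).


Step 1: Enumerate the 28 unordered pairs (i,j) with i<j and classify each by sign(x_j-x_i) * sign(y_j-y_i).
  (1,2):dx=+6,dy=+5->C; (1,3):dx=-1,dy=-3->C; (1,4):dx=-2,dy=-4->C; (1,5):dx=+7,dy=+7->C
  (1,6):dx=+3,dy=+4->C; (1,7):dx=-3,dy=-7->C; (1,8):dx=+2,dy=+2->C; (2,3):dx=-7,dy=-8->C
  (2,4):dx=-8,dy=-9->C; (2,5):dx=+1,dy=+2->C; (2,6):dx=-3,dy=-1->C; (2,7):dx=-9,dy=-12->C
  (2,8):dx=-4,dy=-3->C; (3,4):dx=-1,dy=-1->C; (3,5):dx=+8,dy=+10->C; (3,6):dx=+4,dy=+7->C
  (3,7):dx=-2,dy=-4->C; (3,8):dx=+3,dy=+5->C; (4,5):dx=+9,dy=+11->C; (4,6):dx=+5,dy=+8->C
  (4,7):dx=-1,dy=-3->C; (4,8):dx=+4,dy=+6->C; (5,6):dx=-4,dy=-3->C; (5,7):dx=-10,dy=-14->C
  (5,8):dx=-5,dy=-5->C; (6,7):dx=-6,dy=-11->C; (6,8):dx=-1,dy=-2->C; (7,8):dx=+5,dy=+9->C
Step 2: C = 28, D = 0, total pairs = 28.
Step 3: tau = (C - D)/(n(n-1)/2) = (28 - 0)/28 = 1.000000.
Step 4: Exact two-sided p-value (enumerate n! = 40320 permutations of y under H0): p = 0.000050.
Step 5: alpha = 0.05. reject H0.

tau_b = 1.0000 (C=28, D=0), p = 0.000050, reject H0.


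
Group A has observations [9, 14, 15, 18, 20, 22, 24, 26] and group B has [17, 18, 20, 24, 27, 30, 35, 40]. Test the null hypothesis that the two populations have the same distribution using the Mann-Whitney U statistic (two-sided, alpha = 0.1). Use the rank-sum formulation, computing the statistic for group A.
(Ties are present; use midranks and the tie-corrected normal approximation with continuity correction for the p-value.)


Step 1: Combine and sort all 16 observations; assign midranks.
sorted (value, group): (9,X), (14,X), (15,X), (17,Y), (18,X), (18,Y), (20,X), (20,Y), (22,X), (24,X), (24,Y), (26,X), (27,Y), (30,Y), (35,Y), (40,Y)
ranks: 9->1, 14->2, 15->3, 17->4, 18->5.5, 18->5.5, 20->7.5, 20->7.5, 22->9, 24->10.5, 24->10.5, 26->12, 27->13, 30->14, 35->15, 40->16
Step 2: Rank sum for X: R1 = 1 + 2 + 3 + 5.5 + 7.5 + 9 + 10.5 + 12 = 50.5.
Step 3: U_X = R1 - n1(n1+1)/2 = 50.5 - 8*9/2 = 50.5 - 36 = 14.5.
       U_Y = n1*n2 - U_X = 64 - 14.5 = 49.5.
Step 4: Ties are present, so use the tie-corrected normal approximation (with continuity correction) for the p-value.
Step 5: p-value = 0.073565; compare to alpha = 0.1. reject H0.

U_X = 14.5, p = 0.073565, reject H0 at alpha = 0.1.


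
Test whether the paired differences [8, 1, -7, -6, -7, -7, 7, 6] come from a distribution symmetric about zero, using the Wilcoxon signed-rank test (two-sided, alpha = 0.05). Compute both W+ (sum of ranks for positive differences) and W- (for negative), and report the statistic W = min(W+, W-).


Step 1: Drop any zero differences (none here) and take |d_i|.
|d| = [8, 1, 7, 6, 7, 7, 7, 6]
Step 2: Midrank |d_i| (ties get averaged ranks).
ranks: |8|->8, |1|->1, |7|->5.5, |6|->2.5, |7|->5.5, |7|->5.5, |7|->5.5, |6|->2.5
Step 3: Attach original signs; sum ranks with positive sign and with negative sign.
W+ = 8 + 1 + 5.5 + 2.5 = 17
W- = 5.5 + 2.5 + 5.5 + 5.5 = 19
(Check: W+ + W- = 36 should equal n(n+1)/2 = 36.)
Step 4: Test statistic W = min(W+, W-) = 17.
Step 5: Ties in |d|, so use the tie-corrected normal approximation.
        E[W] = n(n+1)/4 = 8*9/4 = 18.
        Tie groups: |d|=6 (t=2), |d|=7 (t=4); sum(t^3 - t) = 66.
        Var[W] = n(n+1)(2n+1)/24 - sum(t^3-t)/48 = 1224/24 - 66/48 = 49.625.
        z = (W - E[W]) / sqrt(Var[W]) = (17 - 18) / 7.0445 = -0.1420.
        Two-sided p = 2*Phi(z) = 0.887116.
Step 6: alpha = 0.05. fail to reject H0.

W+ = 17, W- = 19, W = min = 17, p = 0.887116, fail to reject H0.


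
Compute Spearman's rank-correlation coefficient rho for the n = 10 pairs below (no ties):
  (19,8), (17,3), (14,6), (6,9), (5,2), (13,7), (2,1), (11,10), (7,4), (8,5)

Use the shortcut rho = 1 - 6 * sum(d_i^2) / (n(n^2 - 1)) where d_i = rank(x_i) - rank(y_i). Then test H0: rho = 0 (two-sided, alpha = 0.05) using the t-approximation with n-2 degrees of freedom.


Step 1: Rank x and y separately (midranks; no ties here).
rank(x): 19->10, 17->9, 14->8, 6->3, 5->2, 13->7, 2->1, 11->6, 7->4, 8->5
rank(y): 8->8, 3->3, 6->6, 9->9, 2->2, 7->7, 1->1, 10->10, 4->4, 5->5
Step 2: d_i = R_x(i) - R_y(i); compute d_i^2.
  (10-8)^2=4, (9-3)^2=36, (8-6)^2=4, (3-9)^2=36, (2-2)^2=0, (7-7)^2=0, (1-1)^2=0, (6-10)^2=16, (4-4)^2=0, (5-5)^2=0
sum(d^2) = 96.
Step 3: rho = 1 - 6*96 / (10*(10^2 - 1)) = 1 - 576/990 = 0.418182.
Step 4: Under H0, t = rho * sqrt((n-2)/(1-rho^2)) = 1.3021 ~ t(8).
Step 5: Two-sided p-value from the t-distribution with 8 df = 0.229113.
Step 6: alpha = 0.05. fail to reject H0.

rho = 0.4182, p = 0.229113, fail to reject H0 at alpha = 0.05.


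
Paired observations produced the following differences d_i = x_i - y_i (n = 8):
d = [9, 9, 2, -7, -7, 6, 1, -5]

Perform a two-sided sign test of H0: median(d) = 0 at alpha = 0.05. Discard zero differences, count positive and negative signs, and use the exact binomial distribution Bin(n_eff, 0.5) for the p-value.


Step 1: Discard zero differences. Original n = 8; n_eff = number of nonzero differences = 8.
Nonzero differences (with sign): +9, +9, +2, -7, -7, +6, +1, -5
Step 2: Count signs: positive = 5, negative = 3.
Step 3: Under H0: P(positive) = 0.5, so the number of positives S ~ Bin(8, 0.5).
Step 4: Two-sided exact p-value = sum of Bin(8,0.5) probabilities at or below the observed probability = 0.726562.
Step 5: alpha = 0.05. fail to reject H0.

n_eff = 8, pos = 5, neg = 3, p = 0.726562, fail to reject H0.


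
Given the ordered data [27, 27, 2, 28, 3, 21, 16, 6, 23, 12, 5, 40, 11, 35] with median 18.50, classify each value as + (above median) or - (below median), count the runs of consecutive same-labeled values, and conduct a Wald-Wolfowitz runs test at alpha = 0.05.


Step 1: Compute median = 18.50; label A = above, B = below.
Labels in order: AABABABBABBABA  (n_A = 7, n_B = 7)
Step 2: Count runs R = 11.
Step 3: Under H0 (random ordering), E[R] = 2*n_A*n_B/(n_A+n_B) + 1 = 2*7*7/14 + 1 = 8.0000.
        Var[R] = 2*n_A*n_B*(2*n_A*n_B - n_A - n_B) / ((n_A+n_B)^2 * (n_A+n_B-1)) = 8232/2548 = 3.2308.
        SD[R] = 1.7974.
Step 4: Continuity-corrected z = (R - 0.5 - E[R]) / SD[R] = (11 - 0.5 - 8.0000) / 1.7974 = 1.3909.
Step 5: Two-sided p-value via normal approximation = 2*(1 - Phi(|z|)) = 0.164264.
Step 6: alpha = 0.05. fail to reject H0.

R = 11, z = 1.3909, p = 0.164264, fail to reject H0.


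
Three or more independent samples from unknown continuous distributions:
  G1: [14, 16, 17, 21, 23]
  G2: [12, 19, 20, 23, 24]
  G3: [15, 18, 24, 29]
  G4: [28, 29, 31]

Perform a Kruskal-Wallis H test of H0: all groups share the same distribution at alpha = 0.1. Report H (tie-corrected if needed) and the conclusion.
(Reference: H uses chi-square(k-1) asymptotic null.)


Step 1: Combine all N = 17 observations and assign midranks.
sorted (value, group, rank): (12,G2,1), (14,G1,2), (15,G3,3), (16,G1,4), (17,G1,5), (18,G3,6), (19,G2,7), (20,G2,8), (21,G1,9), (23,G1,10.5), (23,G2,10.5), (24,G2,12.5), (24,G3,12.5), (28,G4,14), (29,G3,15.5), (29,G4,15.5), (31,G4,17)
Step 2: Sum ranks within each group.
R_1 = 30.5 (n_1 = 5)
R_2 = 39 (n_2 = 5)
R_3 = 37 (n_3 = 4)
R_4 = 46.5 (n_4 = 3)
Step 3: H = 12/(N(N+1)) * sum(R_i^2/n_i) - 3(N+1)
     = 12/(17*18) * (30.5^2/5 + 39^2/5 + 37^2/4 + 46.5^2/3) - 3*18
     = 0.039216 * 1553.25 - 54
     = 6.911765.
Step 4: Ties present; correction factor C = 1 - 18/(17^3 - 17) = 0.996324. Corrected H = 6.911765 / 0.996324 = 6.937269.
Step 5: Under H0, H ~ chi^2(3); p-value = 0.073924.
Step 6: alpha = 0.1. reject H0.

H = 6.9373, df = 3, p = 0.073924, reject H0.


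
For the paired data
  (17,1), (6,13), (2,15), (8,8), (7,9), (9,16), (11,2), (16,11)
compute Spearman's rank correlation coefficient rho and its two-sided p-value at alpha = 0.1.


Step 1: Rank x and y separately (midranks; no ties here).
rank(x): 17->8, 6->2, 2->1, 8->4, 7->3, 9->5, 11->6, 16->7
rank(y): 1->1, 13->6, 15->7, 8->3, 9->4, 16->8, 2->2, 11->5
Step 2: d_i = R_x(i) - R_y(i); compute d_i^2.
  (8-1)^2=49, (2-6)^2=16, (1-7)^2=36, (4-3)^2=1, (3-4)^2=1, (5-8)^2=9, (6-2)^2=16, (7-5)^2=4
sum(d^2) = 132.
Step 3: rho = 1 - 6*132 / (8*(8^2 - 1)) = 1 - 792/504 = -0.571429.
Step 4: Under H0, t = rho * sqrt((n-2)/(1-rho^2)) = -1.7056 ~ t(6).
Step 5: Two-sided p-value from the t-distribution with 6 df = 0.138960.
Step 6: alpha = 0.1. fail to reject H0.

rho = -0.5714, p = 0.138960, fail to reject H0 at alpha = 0.1.


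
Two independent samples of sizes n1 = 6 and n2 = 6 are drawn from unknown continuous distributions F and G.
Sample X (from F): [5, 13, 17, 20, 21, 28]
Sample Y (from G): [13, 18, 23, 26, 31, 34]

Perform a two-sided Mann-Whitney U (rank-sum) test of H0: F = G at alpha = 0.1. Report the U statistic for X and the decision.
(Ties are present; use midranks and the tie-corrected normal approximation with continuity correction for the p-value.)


Step 1: Combine and sort all 12 observations; assign midranks.
sorted (value, group): (5,X), (13,X), (13,Y), (17,X), (18,Y), (20,X), (21,X), (23,Y), (26,Y), (28,X), (31,Y), (34,Y)
ranks: 5->1, 13->2.5, 13->2.5, 17->4, 18->5, 20->6, 21->7, 23->8, 26->9, 28->10, 31->11, 34->12
Step 2: Rank sum for X: R1 = 1 + 2.5 + 4 + 6 + 7 + 10 = 30.5.
Step 3: U_X = R1 - n1(n1+1)/2 = 30.5 - 6*7/2 = 30.5 - 21 = 9.5.
       U_Y = n1*n2 - U_X = 36 - 9.5 = 26.5.
Step 4: Ties are present, so use the tie-corrected normal approximation (with continuity correction) for the p-value.
Step 5: p-value = 0.199397; compare to alpha = 0.1. fail to reject H0.

U_X = 9.5, p = 0.199397, fail to reject H0 at alpha = 0.1.


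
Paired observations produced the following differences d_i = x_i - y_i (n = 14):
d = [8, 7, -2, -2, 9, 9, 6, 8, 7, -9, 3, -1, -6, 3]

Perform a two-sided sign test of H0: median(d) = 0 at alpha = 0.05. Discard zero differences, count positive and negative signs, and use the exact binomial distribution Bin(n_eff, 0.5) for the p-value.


Step 1: Discard zero differences. Original n = 14; n_eff = number of nonzero differences = 14.
Nonzero differences (with sign): +8, +7, -2, -2, +9, +9, +6, +8, +7, -9, +3, -1, -6, +3
Step 2: Count signs: positive = 9, negative = 5.
Step 3: Under H0: P(positive) = 0.5, so the number of positives S ~ Bin(14, 0.5).
Step 4: Two-sided exact p-value = sum of Bin(14,0.5) probabilities at or below the observed probability = 0.423950.
Step 5: alpha = 0.05. fail to reject H0.

n_eff = 14, pos = 9, neg = 5, p = 0.423950, fail to reject H0.


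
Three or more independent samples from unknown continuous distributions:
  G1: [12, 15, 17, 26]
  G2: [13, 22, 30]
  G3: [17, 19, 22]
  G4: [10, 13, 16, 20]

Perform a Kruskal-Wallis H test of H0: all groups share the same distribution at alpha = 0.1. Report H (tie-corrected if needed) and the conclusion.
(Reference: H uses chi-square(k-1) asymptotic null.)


Step 1: Combine all N = 14 observations and assign midranks.
sorted (value, group, rank): (10,G4,1), (12,G1,2), (13,G2,3.5), (13,G4,3.5), (15,G1,5), (16,G4,6), (17,G1,7.5), (17,G3,7.5), (19,G3,9), (20,G4,10), (22,G2,11.5), (22,G3,11.5), (26,G1,13), (30,G2,14)
Step 2: Sum ranks within each group.
R_1 = 27.5 (n_1 = 4)
R_2 = 29 (n_2 = 3)
R_3 = 28 (n_3 = 3)
R_4 = 20.5 (n_4 = 4)
Step 3: H = 12/(N(N+1)) * sum(R_i^2/n_i) - 3(N+1)
     = 12/(14*15) * (27.5^2/4 + 29^2/3 + 28^2/3 + 20.5^2/4) - 3*15
     = 0.057143 * 835.792 - 45
     = 2.759524.
Step 4: Ties present; correction factor C = 1 - 18/(14^3 - 14) = 0.993407. Corrected H = 2.759524 / 0.993407 = 2.777839.
Step 5: Under H0, H ~ chi^2(3); p-value = 0.427161.
Step 6: alpha = 0.1. fail to reject H0.

H = 2.7778, df = 3, p = 0.427161, fail to reject H0.


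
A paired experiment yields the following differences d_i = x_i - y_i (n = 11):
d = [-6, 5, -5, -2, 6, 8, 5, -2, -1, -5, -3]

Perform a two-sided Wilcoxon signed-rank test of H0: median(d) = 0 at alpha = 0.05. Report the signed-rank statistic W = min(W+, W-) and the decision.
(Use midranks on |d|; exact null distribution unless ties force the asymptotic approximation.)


Step 1: Drop any zero differences (none here) and take |d_i|.
|d| = [6, 5, 5, 2, 6, 8, 5, 2, 1, 5, 3]
Step 2: Midrank |d_i| (ties get averaged ranks).
ranks: |6|->9.5, |5|->6.5, |5|->6.5, |2|->2.5, |6|->9.5, |8|->11, |5|->6.5, |2|->2.5, |1|->1, |5|->6.5, |3|->4
Step 3: Attach original signs; sum ranks with positive sign and with negative sign.
W+ = 6.5 + 9.5 + 11 + 6.5 = 33.5
W- = 9.5 + 6.5 + 2.5 + 2.5 + 1 + 6.5 + 4 = 32.5
(Check: W+ + W- = 66 should equal n(n+1)/2 = 66.)
Step 4: Test statistic W = min(W+, W-) = 32.5.
Step 5: Ties in |d|, so use the tie-corrected normal approximation.
        E[W] = n(n+1)/4 = 11*12/4 = 33.
        Tie groups: |d|=2 (t=2), |d|=5 (t=4), |d|=6 (t=2); sum(t^3 - t) = 72.
        Var[W] = n(n+1)(2n+1)/24 - sum(t^3-t)/48 = 3036/24 - 72/48 = 125.
        z = (W - E[W]) / sqrt(Var[W]) = (32.5 - 33) / 11.1803 = -0.0447.
        Two-sided p = 2*Phi(z) = 0.964329.
Step 6: alpha = 0.05. fail to reject H0.

W+ = 33.5, W- = 32.5, W = min = 32.5, p = 0.964329, fail to reject H0.


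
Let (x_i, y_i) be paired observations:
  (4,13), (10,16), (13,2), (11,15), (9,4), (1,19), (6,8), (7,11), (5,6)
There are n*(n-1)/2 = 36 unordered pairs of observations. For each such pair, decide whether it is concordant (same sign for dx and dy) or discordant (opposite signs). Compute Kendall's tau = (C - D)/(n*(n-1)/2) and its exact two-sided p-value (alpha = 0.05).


Step 1: Enumerate the 36 unordered pairs (i,j) with i<j and classify each by sign(x_j-x_i) * sign(y_j-y_i).
  (1,2):dx=+6,dy=+3->C; (1,3):dx=+9,dy=-11->D; (1,4):dx=+7,dy=+2->C; (1,5):dx=+5,dy=-9->D
  (1,6):dx=-3,dy=+6->D; (1,7):dx=+2,dy=-5->D; (1,8):dx=+3,dy=-2->D; (1,9):dx=+1,dy=-7->D
  (2,3):dx=+3,dy=-14->D; (2,4):dx=+1,dy=-1->D; (2,5):dx=-1,dy=-12->C; (2,6):dx=-9,dy=+3->D
  (2,7):dx=-4,dy=-8->C; (2,8):dx=-3,dy=-5->C; (2,9):dx=-5,dy=-10->C; (3,4):dx=-2,dy=+13->D
  (3,5):dx=-4,dy=+2->D; (3,6):dx=-12,dy=+17->D; (3,7):dx=-7,dy=+6->D; (3,8):dx=-6,dy=+9->D
  (3,9):dx=-8,dy=+4->D; (4,5):dx=-2,dy=-11->C; (4,6):dx=-10,dy=+4->D; (4,7):dx=-5,dy=-7->C
  (4,8):dx=-4,dy=-4->C; (4,9):dx=-6,dy=-9->C; (5,6):dx=-8,dy=+15->D; (5,7):dx=-3,dy=+4->D
  (5,8):dx=-2,dy=+7->D; (5,9):dx=-4,dy=+2->D; (6,7):dx=+5,dy=-11->D; (6,8):dx=+6,dy=-8->D
  (6,9):dx=+4,dy=-13->D; (7,8):dx=+1,dy=+3->C; (7,9):dx=-1,dy=-2->C; (8,9):dx=-2,dy=-5->C
Step 2: C = 13, D = 23, total pairs = 36.
Step 3: tau = (C - D)/(n(n-1)/2) = (13 - 23)/36 = -0.277778.
Step 4: Exact two-sided p-value (enumerate n! = 362880 permutations of y under H0): p = 0.358488.
Step 5: alpha = 0.05. fail to reject H0.

tau_b = -0.2778 (C=13, D=23), p = 0.358488, fail to reject H0.


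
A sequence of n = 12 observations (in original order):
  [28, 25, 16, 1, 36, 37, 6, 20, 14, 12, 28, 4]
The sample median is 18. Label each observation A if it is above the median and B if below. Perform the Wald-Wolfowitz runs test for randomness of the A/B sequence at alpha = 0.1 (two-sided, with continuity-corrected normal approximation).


Step 1: Compute median = 18; label A = above, B = below.
Labels in order: AABBAABABBAB  (n_A = 6, n_B = 6)
Step 2: Count runs R = 8.
Step 3: Under H0 (random ordering), E[R] = 2*n_A*n_B/(n_A+n_B) + 1 = 2*6*6/12 + 1 = 7.0000.
        Var[R] = 2*n_A*n_B*(2*n_A*n_B - n_A - n_B) / ((n_A+n_B)^2 * (n_A+n_B-1)) = 4320/1584 = 2.7273.
        SD[R] = 1.6514.
Step 4: Continuity-corrected z = (R - 0.5 - E[R]) / SD[R] = (8 - 0.5 - 7.0000) / 1.6514 = 0.3028.
Step 5: Two-sided p-value via normal approximation = 2*(1 - Phi(|z|)) = 0.762069.
Step 6: alpha = 0.1. fail to reject H0.

R = 8, z = 0.3028, p = 0.762069, fail to reject H0.


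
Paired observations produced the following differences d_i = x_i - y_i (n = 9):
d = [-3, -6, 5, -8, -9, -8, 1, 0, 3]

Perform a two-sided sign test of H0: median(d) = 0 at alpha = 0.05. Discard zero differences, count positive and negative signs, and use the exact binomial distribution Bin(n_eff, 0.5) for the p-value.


Step 1: Discard zero differences. Original n = 9; n_eff = number of nonzero differences = 8.
Nonzero differences (with sign): -3, -6, +5, -8, -9, -8, +1, +3
Step 2: Count signs: positive = 3, negative = 5.
Step 3: Under H0: P(positive) = 0.5, so the number of positives S ~ Bin(8, 0.5).
Step 4: Two-sided exact p-value = sum of Bin(8,0.5) probabilities at or below the observed probability = 0.726562.
Step 5: alpha = 0.05. fail to reject H0.

n_eff = 8, pos = 3, neg = 5, p = 0.726562, fail to reject H0.


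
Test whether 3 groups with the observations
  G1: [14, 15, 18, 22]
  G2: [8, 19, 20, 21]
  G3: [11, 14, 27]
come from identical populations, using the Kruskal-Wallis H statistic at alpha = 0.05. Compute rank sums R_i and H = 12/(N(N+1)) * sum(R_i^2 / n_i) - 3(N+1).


Step 1: Combine all N = 11 observations and assign midranks.
sorted (value, group, rank): (8,G2,1), (11,G3,2), (14,G1,3.5), (14,G3,3.5), (15,G1,5), (18,G1,6), (19,G2,7), (20,G2,8), (21,G2,9), (22,G1,10), (27,G3,11)
Step 2: Sum ranks within each group.
R_1 = 24.5 (n_1 = 4)
R_2 = 25 (n_2 = 4)
R_3 = 16.5 (n_3 = 3)
Step 3: H = 12/(N(N+1)) * sum(R_i^2/n_i) - 3(N+1)
     = 12/(11*12) * (24.5^2/4 + 25^2/4 + 16.5^2/3) - 3*12
     = 0.090909 * 397.062 - 36
     = 0.096591.
Step 4: Ties present; correction factor C = 1 - 6/(11^3 - 11) = 0.995455. Corrected H = 0.096591 / 0.995455 = 0.097032.
Step 5: Under H0, H ~ chi^2(2); p-value = 0.952642.
Step 6: alpha = 0.05. fail to reject H0.

H = 0.0970, df = 2, p = 0.952642, fail to reject H0.


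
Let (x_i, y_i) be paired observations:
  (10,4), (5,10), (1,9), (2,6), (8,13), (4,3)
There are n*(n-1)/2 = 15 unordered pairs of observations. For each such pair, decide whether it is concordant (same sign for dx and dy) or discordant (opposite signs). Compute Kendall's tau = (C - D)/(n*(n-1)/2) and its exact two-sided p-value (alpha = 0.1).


Step 1: Enumerate the 15 unordered pairs (i,j) with i<j and classify each by sign(x_j-x_i) * sign(y_j-y_i).
  (1,2):dx=-5,dy=+6->D; (1,3):dx=-9,dy=+5->D; (1,4):dx=-8,dy=+2->D; (1,5):dx=-2,dy=+9->D
  (1,6):dx=-6,dy=-1->C; (2,3):dx=-4,dy=-1->C; (2,4):dx=-3,dy=-4->C; (2,5):dx=+3,dy=+3->C
  (2,6):dx=-1,dy=-7->C; (3,4):dx=+1,dy=-3->D; (3,5):dx=+7,dy=+4->C; (3,6):dx=+3,dy=-6->D
  (4,5):dx=+6,dy=+7->C; (4,6):dx=+2,dy=-3->D; (5,6):dx=-4,dy=-10->C
Step 2: C = 8, D = 7, total pairs = 15.
Step 3: tau = (C - D)/(n(n-1)/2) = (8 - 7)/15 = 0.066667.
Step 4: Exact two-sided p-value (enumerate n! = 720 permutations of y under H0): p = 1.000000.
Step 5: alpha = 0.1. fail to reject H0.

tau_b = 0.0667 (C=8, D=7), p = 1.000000, fail to reject H0.


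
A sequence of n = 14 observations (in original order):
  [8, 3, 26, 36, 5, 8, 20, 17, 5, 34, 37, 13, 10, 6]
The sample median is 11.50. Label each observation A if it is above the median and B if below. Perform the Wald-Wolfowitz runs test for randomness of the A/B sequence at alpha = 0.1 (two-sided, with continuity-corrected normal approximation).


Step 1: Compute median = 11.50; label A = above, B = below.
Labels in order: BBAABBAABAAABB  (n_A = 7, n_B = 7)
Step 2: Count runs R = 7.
Step 3: Under H0 (random ordering), E[R] = 2*n_A*n_B/(n_A+n_B) + 1 = 2*7*7/14 + 1 = 8.0000.
        Var[R] = 2*n_A*n_B*(2*n_A*n_B - n_A - n_B) / ((n_A+n_B)^2 * (n_A+n_B-1)) = 8232/2548 = 3.2308.
        SD[R] = 1.7974.
Step 4: Continuity-corrected z = (R + 0.5 - E[R]) / SD[R] = (7 + 0.5 - 8.0000) / 1.7974 = -0.2782.
Step 5: Two-sided p-value via normal approximation = 2*(1 - Phi(|z|)) = 0.780879.
Step 6: alpha = 0.1. fail to reject H0.

R = 7, z = -0.2782, p = 0.780879, fail to reject H0.


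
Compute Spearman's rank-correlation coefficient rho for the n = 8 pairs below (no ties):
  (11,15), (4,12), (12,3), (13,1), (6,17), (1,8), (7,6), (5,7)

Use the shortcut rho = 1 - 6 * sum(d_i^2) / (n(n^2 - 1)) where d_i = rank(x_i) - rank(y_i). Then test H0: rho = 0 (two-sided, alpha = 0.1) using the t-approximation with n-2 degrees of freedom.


Step 1: Rank x and y separately (midranks; no ties here).
rank(x): 11->6, 4->2, 12->7, 13->8, 6->4, 1->1, 7->5, 5->3
rank(y): 15->7, 12->6, 3->2, 1->1, 17->8, 8->5, 6->3, 7->4
Step 2: d_i = R_x(i) - R_y(i); compute d_i^2.
  (6-7)^2=1, (2-6)^2=16, (7-2)^2=25, (8-1)^2=49, (4-8)^2=16, (1-5)^2=16, (5-3)^2=4, (3-4)^2=1
sum(d^2) = 128.
Step 3: rho = 1 - 6*128 / (8*(8^2 - 1)) = 1 - 768/504 = -0.523810.
Step 4: Under H0, t = rho * sqrt((n-2)/(1-rho^2)) = -1.5062 ~ t(6).
Step 5: Two-sided p-value from the t-distribution with 6 df = 0.182721.
Step 6: alpha = 0.1. fail to reject H0.

rho = -0.5238, p = 0.182721, fail to reject H0 at alpha = 0.1.


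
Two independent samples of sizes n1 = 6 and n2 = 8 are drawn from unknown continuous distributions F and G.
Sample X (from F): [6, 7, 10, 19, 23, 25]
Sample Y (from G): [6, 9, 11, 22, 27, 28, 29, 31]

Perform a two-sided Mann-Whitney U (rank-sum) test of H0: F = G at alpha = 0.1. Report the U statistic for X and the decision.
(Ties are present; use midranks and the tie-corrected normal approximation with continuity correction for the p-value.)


Step 1: Combine and sort all 14 observations; assign midranks.
sorted (value, group): (6,X), (6,Y), (7,X), (9,Y), (10,X), (11,Y), (19,X), (22,Y), (23,X), (25,X), (27,Y), (28,Y), (29,Y), (31,Y)
ranks: 6->1.5, 6->1.5, 7->3, 9->4, 10->5, 11->6, 19->7, 22->8, 23->9, 25->10, 27->11, 28->12, 29->13, 31->14
Step 2: Rank sum for X: R1 = 1.5 + 3 + 5 + 7 + 9 + 10 = 35.5.
Step 3: U_X = R1 - n1(n1+1)/2 = 35.5 - 6*7/2 = 35.5 - 21 = 14.5.
       U_Y = n1*n2 - U_X = 48 - 14.5 = 33.5.
Step 4: Ties are present, so use the tie-corrected normal approximation (with continuity correction) for the p-value.
Step 5: p-value = 0.244759; compare to alpha = 0.1. fail to reject H0.

U_X = 14.5, p = 0.244759, fail to reject H0 at alpha = 0.1.
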